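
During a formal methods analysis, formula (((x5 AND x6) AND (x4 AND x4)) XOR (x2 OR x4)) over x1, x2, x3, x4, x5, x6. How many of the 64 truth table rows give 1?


Formula: (((x5 AND x6) AND (x4 AND x4)) XOR (x2 OR x4)) over 6 vars (64 rows)
Evaluate each row (x1, x2, x3, x4, x5, x6 as bits, MSB first):
  row 0 [000000]: (((0 AND 0) AND (0 AND 0)) XOR (0 OR 0)) -> 0
  row 1 [000001]: (((0 AND 1) AND (0 AND 0)) XOR (0 OR 0)) -> 0
  row 2 [000010]: (((1 AND 0) AND (0 AND 0)) XOR (0 OR 0)) -> 0
  row 3 [000011]: (((1 AND 1) AND (0 AND 0)) XOR (0 OR 0)) -> 0
  row 4 [000100]: (((0 AND 0) AND (1 AND 1)) XOR (0 OR 1)) -> 1
  (every remaining row is evaluated the same way; all 64 results are listed next)
Full result column, 8 rows per line (x1,x2,x3 fixed per line; x4,x5,x6 runs 000..111 left to right):
  rows 0-7 [x1,x2,x3=000]: 00001110  (ones: 3)
  rows 8-15 [x1,x2,x3=001]: 00001110  (ones: 3)
  rows 16-23 [x1,x2,x3=010]: 11111110  (ones: 7)
  rows 24-31 [x1,x2,x3=011]: 11111110  (ones: 7)
  rows 32-39 [x1,x2,x3=100]: 00001110  (ones: 3)
  rows 40-47 [x1,x2,x3=101]: 00001110  (ones: 3)
  rows 48-55 [x1,x2,x3=110]: 11111110  (ones: 7)
  rows 56-63 [x1,x2,x3=111]: 11111110  (ones: 7)
Count of 1-rows = 3+3+7+7+3+3+7+7 = 40

40


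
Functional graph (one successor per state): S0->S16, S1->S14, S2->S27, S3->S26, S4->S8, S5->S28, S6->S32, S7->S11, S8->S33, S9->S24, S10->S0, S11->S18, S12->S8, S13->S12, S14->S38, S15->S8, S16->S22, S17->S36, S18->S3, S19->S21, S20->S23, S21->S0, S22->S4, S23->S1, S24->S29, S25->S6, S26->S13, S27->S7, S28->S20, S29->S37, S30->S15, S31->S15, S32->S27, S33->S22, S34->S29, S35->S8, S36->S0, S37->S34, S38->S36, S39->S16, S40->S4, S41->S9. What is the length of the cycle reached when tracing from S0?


Trace from S0 until a state repeats:
  S0 -> S16 -> S22 -> S4 -> S8 -> S33 -> S22
S22 first seen at step 2, revisited at step 6.
Cycle length = 6 - 2 = 4

4


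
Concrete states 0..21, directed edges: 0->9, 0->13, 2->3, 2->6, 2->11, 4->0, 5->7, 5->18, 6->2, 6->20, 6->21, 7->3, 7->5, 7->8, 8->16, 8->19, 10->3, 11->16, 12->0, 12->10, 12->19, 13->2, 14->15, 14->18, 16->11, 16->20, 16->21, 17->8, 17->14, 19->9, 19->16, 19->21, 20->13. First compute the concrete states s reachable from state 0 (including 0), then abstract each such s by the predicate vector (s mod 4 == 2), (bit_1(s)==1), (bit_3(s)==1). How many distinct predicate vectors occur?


BFS from 0:
Concrete reachable: {0, 2, 3, 6, 9, 11, 13, 16, 20, 21}
Abstract via predicates (s mod 4 == 2), (bit_1(s)==1), (bit_3(s)==1):
  (0,0,0) <- {0, 16, 20, 21}
  (0,0,1) <- {9, 13}
  (0,1,0) <- {3}
  (0,1,1) <- {11}
  (1,1,0) <- {2, 6}
Distinct abstract states = 5

5


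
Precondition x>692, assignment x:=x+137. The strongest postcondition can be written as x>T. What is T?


Formula: sp(P, x:=E) = exists old_x. (x = E[old_x/x]) AND P[old_x/x] (old_x is the value of x before the assignment; eliminate old_x by solving x = E[old_x/x] for old_x)
Step 1: Precondition P: x>692, i.e. old_x > 692
Step 2: Assignment gives x = old_x + 137, so old_x = x - 137
Step 3: Substitute into P: x - 137 > 692
Step 4: Simplify: x > 692+137 = 829

829


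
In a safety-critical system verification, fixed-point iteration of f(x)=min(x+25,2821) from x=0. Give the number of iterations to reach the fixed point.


Step 1: x=0, cap=2821, increment=25
Step 2: x grows by 25 each step until capped at 2821; fixed point is x=2821
Step 3: iterations = ceil(2821/25) = 113

113


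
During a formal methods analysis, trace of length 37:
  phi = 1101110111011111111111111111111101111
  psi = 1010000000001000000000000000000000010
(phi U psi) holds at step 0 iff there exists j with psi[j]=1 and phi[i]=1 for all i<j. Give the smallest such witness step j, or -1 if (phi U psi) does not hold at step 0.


(phi U psi) at 0: need smallest j with psi[j]=1 and phi[i]=1 for all i in [0,j).
Scan from step 0:
  step 0: psi=1 and phi held for [0,0) -> witness found
Witness step = 0

0


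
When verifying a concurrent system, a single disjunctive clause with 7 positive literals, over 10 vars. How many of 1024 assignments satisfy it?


Step 1: Total=2^10=1024
Step 2: Unsat when all 7 false: 2^3=8
Step 3: Sat=1024-8=1016

1016


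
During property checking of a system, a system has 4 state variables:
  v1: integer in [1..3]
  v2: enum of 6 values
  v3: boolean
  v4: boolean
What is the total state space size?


State space = product of domain sizes of all variables.
Domain sizes:
  v1 (integer in [1..3]): 3
  v2 (enum of 6 values): 6
  v3 (boolean): 2
  v4 (boolean): 2
Product = 3 * 6 * 2 * 2 = 72

72


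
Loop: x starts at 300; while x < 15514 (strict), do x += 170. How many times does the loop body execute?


Step 1: x goes from 300 toward 15514 by 170; the body runs while x<15514, so iterations = ceil((bound-start)/step)
Step 2: Distance=15214
Step 3: ceil(15214/170)=90

90


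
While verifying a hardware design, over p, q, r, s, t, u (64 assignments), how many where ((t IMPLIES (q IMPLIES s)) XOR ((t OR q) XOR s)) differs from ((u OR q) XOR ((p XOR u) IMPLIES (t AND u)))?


F1 = ((t IMPLIES (q IMPLIES s)) XOR ((t OR q) XOR s))
F2 = ((u OR q) XOR ((p XOR u) IMPLIES (t AND u)))
Evaluate both on each of 64 rows (bits = p,q,r,s,t,u):
  row 0 [000000]: F1=1 F2=1 -> 0
  row 1 [000001]: F1=1 F2=1 -> 0
  row 2 [000010]: F1=0 F2=1 (differ) -> 1
  row 3 [000011]: F1=0 F2=0 -> 0
  row 4 [000100]: F1=0 F2=1 (differ) -> 1
  (every remaining row is evaluated the same way; all 64 results are listed next)
Full result column, 8 rows per line (p,q,r fixed per line; s,t,u runs 000..111 left to right):
  rows 0-7 [p,q,r=000]: 00101101  (ones: 4)
  rows 8-15 [p,q,r=001]: 00101101  (ones: 4)
  rows 16-23 [p,q,r=010]: 01111011  (ones: 6)
  rows 24-31 [p,q,r=011]: 01111011  (ones: 6)
  rows 32-39 [p,q,r=100]: 11000011  (ones: 4)
  rows 40-47 [p,q,r=101]: 11000011  (ones: 4)
  rows 48-55 [p,q,r=110]: 10010101  (ones: 4)
  rows 56-63 [p,q,r=111]: 10010101  (ones: 4)
Disagreements = 4+4+6+6+4+4+4+4 = 36

36


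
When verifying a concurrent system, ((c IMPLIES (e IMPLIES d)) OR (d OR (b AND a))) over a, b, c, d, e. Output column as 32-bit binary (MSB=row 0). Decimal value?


Formula: ((c IMPLIES (e IMPLIES d)) OR (d OR (b AND a))) over a, b, c, d, e (32 rows)
Evaluate each row (bits = a,b,c,d,e, MSB first):
  row 0 [00000]: ((0 IMPLIES (0 IMPLIES 0)) OR (0 OR (0 AND 0))) -> 1
  row 1 [00001]: ((0 IMPLIES (1 IMPLIES 0)) OR (0 OR (0 AND 0))) -> 1
  row 2 [00010]: ((0 IMPLIES (0 IMPLIES 1)) OR (1 OR (0 AND 0))) -> 1
  row 3 [00011]: ((0 IMPLIES (1 IMPLIES 1)) OR (1 OR (0 AND 0))) -> 1
  row 4 [00100]: ((1 IMPLIES (0 IMPLIES 0)) OR (0 OR (0 AND 0))) -> 1
  row 5 [00101]: ((1 IMPLIES (1 IMPLIES 0)) OR (0 OR (0 AND 0))) -> 0
  row 6 [00110]: ((1 IMPLIES (0 IMPLIES 1)) OR (1 OR (0 AND 0))) -> 1
  row 7 [00111]: ((1 IMPLIES (1 IMPLIES 1)) OR (1 OR (0 AND 0))) -> 1
  row 8 [01000]: ((0 IMPLIES (0 IMPLIES 0)) OR (0 OR (1 AND 0))) -> 1
  row 9 [01001]: ((0 IMPLIES (1 IMPLIES 0)) OR (0 OR (1 AND 0))) -> 1
  row 10 [01010]: ((0 IMPLIES (0 IMPLIES 1)) OR (1 OR (1 AND 0))) -> 1
  row 11 [01011]: ((0 IMPLIES (1 IMPLIES 1)) OR (1 OR (1 AND 0))) -> 1
  row 12 [01100]: ((1 IMPLIES (0 IMPLIES 0)) OR (0 OR (1 AND 0))) -> 1
  row 13 [01101]: ((1 IMPLIES (1 IMPLIES 0)) OR (0 OR (1 AND 0))) -> 0
  row 14 [01110]: ((1 IMPLIES (0 IMPLIES 1)) OR (1 OR (1 AND 0))) -> 1
  row 15 [01111]: ((1 IMPLIES (1 IMPLIES 1)) OR (1 OR (1 AND 0))) -> 1
  row 16 [10000]: ((0 IMPLIES (0 IMPLIES 0)) OR (0 OR (0 AND 1))) -> 1
  row 17 [10001]: ((0 IMPLIES (1 IMPLIES 0)) OR (0 OR (0 AND 1))) -> 1
  row 18 [10010]: ((0 IMPLIES (0 IMPLIES 1)) OR (1 OR (0 AND 1))) -> 1
  row 19 [10011]: ((0 IMPLIES (1 IMPLIES 1)) OR (1 OR (0 AND 1))) -> 1
  row 20 [10100]: ((1 IMPLIES (0 IMPLIES 0)) OR (0 OR (0 AND 1))) -> 1
  row 21 [10101]: ((1 IMPLIES (1 IMPLIES 0)) OR (0 OR (0 AND 1))) -> 0
  row 22 [10110]: ((1 IMPLIES (0 IMPLIES 1)) OR (1 OR (0 AND 1))) -> 1
  row 23 [10111]: ((1 IMPLIES (1 IMPLIES 1)) OR (1 OR (0 AND 1))) -> 1
  row 24 [11000]: ((0 IMPLIES (0 IMPLIES 0)) OR (0 OR (1 AND 1))) -> 1
  row 25 [11001]: ((0 IMPLIES (1 IMPLIES 0)) OR (0 OR (1 AND 1))) -> 1
  row 26 [11010]: ((0 IMPLIES (0 IMPLIES 1)) OR (1 OR (1 AND 1))) -> 1
  row 27 [11011]: ((0 IMPLIES (1 IMPLIES 1)) OR (1 OR (1 AND 1))) -> 1
  row 28 [11100]: ((1 IMPLIES (0 IMPLIES 0)) OR (0 OR (1 AND 1))) -> 1
  row 29 [11101]: ((1 IMPLIES (1 IMPLIES 0)) OR (0 OR (1 AND 1))) -> 1
  row 30 [11110]: ((1 IMPLIES (0 IMPLIES 1)) OR (1 OR (1 AND 1))) -> 1
  row 31 [11111]: ((1 IMPLIES (1 IMPLIES 1)) OR (1 OR (1 AND 1))) -> 1
Full result column, 4 rows per line (a,b,c fixed per line; d,e runs 00..11 left to right):
  rows 0-3 [a,b,c=000]: 1111  = hex F
  rows 4-7 [a,b,c=001]: 1011  = hex B
  rows 8-11 [a,b,c=010]: 1111  = hex F
  rows 12-15 [a,b,c=011]: 1011  = hex B
  rows 16-19 [a,b,c=100]: 1111  = hex F
  rows 20-23 [a,b,c=101]: 1011  = hex B
  rows 24-27 [a,b,c=110]: 1111  = hex F
  rows 28-31 [a,b,c=111]: 1111  = hex F
Output column (row 0 .. row 31) = 11111011111110111111101111111111
Output column grouped in 4s = 1111 1011 1111 1011 1111 1011 1111 1111 = 0xFBFBFBFF
Convert to decimal digit by digit (value = value*16 + digit):
  F -> 15
  15*16 + 11 (B) = 251
  251*16 + 15 (F) = 4031
  4031*16 + 11 (B) = 64507
  64507*16 + 15 (F) = 1032127
  1032127*16 + 11 (B) = 16514043
  16514043*16 + 15 (F) = 264224703
  264224703*16 + 15 (F) = 4227595263
Decimal = 4227595263

4227595263


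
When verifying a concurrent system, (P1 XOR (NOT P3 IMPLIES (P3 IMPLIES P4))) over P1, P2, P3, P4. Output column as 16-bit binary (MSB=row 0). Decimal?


Formula: (P1 XOR (NOT P3 IMPLIES (P3 IMPLIES P4))) over P1, P2, P3, P4 (16 rows)
Evaluate each row (bits = P1,P2,P3,P4, MSB first):
  row 0 [0000]: (0 XOR (NOT 0 IMPLIES (0 IMPLIES 0))) -> 1
  row 1 [0001]: (0 XOR (NOT 0 IMPLIES (0 IMPLIES 1))) -> 1
  row 2 [0010]: (0 XOR (NOT 1 IMPLIES (1 IMPLIES 0))) -> 1
  row 3 [0011]: (0 XOR (NOT 1 IMPLIES (1 IMPLIES 1))) -> 1
  row 4 [0100]: (0 XOR (NOT 0 IMPLIES (0 IMPLIES 0))) -> 1
  row 5 [0101]: (0 XOR (NOT 0 IMPLIES (0 IMPLIES 1))) -> 1
  row 6 [0110]: (0 XOR (NOT 1 IMPLIES (1 IMPLIES 0))) -> 1
  row 7 [0111]: (0 XOR (NOT 1 IMPLIES (1 IMPLIES 1))) -> 1
  row 8 [1000]: (1 XOR (NOT 0 IMPLIES (0 IMPLIES 0))) -> 0
  row 9 [1001]: (1 XOR (NOT 0 IMPLIES (0 IMPLIES 1))) -> 0
  row 10 [1010]: (1 XOR (NOT 1 IMPLIES (1 IMPLIES 0))) -> 0
  row 11 [1011]: (1 XOR (NOT 1 IMPLIES (1 IMPLIES 1))) -> 0
  row 12 [1100]: (1 XOR (NOT 0 IMPLIES (0 IMPLIES 0))) -> 0
  row 13 [1101]: (1 XOR (NOT 0 IMPLIES (0 IMPLIES 1))) -> 0
  row 14 [1110]: (1 XOR (NOT 1 IMPLIES (1 IMPLIES 0))) -> 0
  row 15 [1111]: (1 XOR (NOT 1 IMPLIES (1 IMPLIES 1))) -> 0
Full result column, 4 rows per line (P1,P2 fixed per line; P3,P4 runs 00..11 left to right):
  rows 0-3 [P1,P2=00]: 1111  = hex F
  rows 4-7 [P1,P2=01]: 1111  = hex F
  rows 8-11 [P1,P2=10]: 0000  = hex 0
  rows 12-15 [P1,P2=11]: 0000  = hex 0
Output column (row 0 .. row 15) = 1111111100000000
Output column grouped in 4s = 1111 1111 0000 0000 = 0xFF00
Convert to decimal digit by digit (value = value*16 + digit):
  F -> 15
  15*16 + 15 (F) = 255
  255*16 + 0 = 4080
  4080*16 + 0 = 65280
Decimal = 65280

65280


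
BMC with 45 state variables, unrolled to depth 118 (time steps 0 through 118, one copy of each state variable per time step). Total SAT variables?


BMC unrolls to depth k, creating one copy of each state var for steps 0..k.
Step count = 118 + 1 = 119 (steps 0 through 118)
Vars per step = 45
Total = 45 * 119 = 5355

5355


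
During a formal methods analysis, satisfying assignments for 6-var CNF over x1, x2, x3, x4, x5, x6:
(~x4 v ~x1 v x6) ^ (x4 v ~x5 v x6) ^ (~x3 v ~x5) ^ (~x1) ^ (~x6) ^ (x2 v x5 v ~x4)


CNF with 6 clauses over 6 vars (64 assignments).
An assignment satisfies CNF iff every clause has >=1 true literal.
Check each row (bits = x1,x2,x3,x4,x5,x6; clause T/F shown):
  row 0 [000000]: clauses=TTTTTT -> 1
  row 1 [000001]: clauses=TTTTFT -> 0
  row 2 [000010]: clauses=TFTTTT -> 0
  row 3 [000011]: clauses=TTTTFT -> 0
  row 4 [000100]: clauses=TTTTTF -> 0
  (every remaining row is evaluated the same way; all 64 results are listed next)
Full result column, 8 rows per line (x1,x2,x3 fixed per line; x4,x5,x6 runs 000..111 left to right):
  rows 0-7 [x1,x2,x3=000]: 10000010  (ones: 2)
  rows 8-15 [x1,x2,x3=001]: 10000000  (ones: 1)
  rows 16-23 [x1,x2,x3=010]: 10001010  (ones: 3)
  rows 24-31 [x1,x2,x3=011]: 10001000  (ones: 2)
  rows 32-39 [x1,x2,x3=100]: 00000000  (ones: 0)
  rows 40-47 [x1,x2,x3=101]: 00000000  (ones: 0)
  rows 48-55 [x1,x2,x3=110]: 00000000  (ones: 0)
  rows 56-63 [x1,x2,x3=111]: 00000000  (ones: 0)
Satisfying assignments = 2+1+3+2+0+0+0+0 = 8

8


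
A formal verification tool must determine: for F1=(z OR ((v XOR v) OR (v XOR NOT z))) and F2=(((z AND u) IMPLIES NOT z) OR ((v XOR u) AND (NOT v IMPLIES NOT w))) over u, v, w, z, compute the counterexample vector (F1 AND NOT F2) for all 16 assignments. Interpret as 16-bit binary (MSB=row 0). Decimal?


F1 = (z OR ((v XOR v) OR (v XOR NOT z)))
F2 = (((z AND u) IMPLIES NOT z) OR ((v XOR u) AND (NOT v IMPLIES NOT w)))
Counterexample to F1=>F2 is where F1=1 and F2=0.
Evaluate each row (bits = u,v,w,z, MSB first):
  row 0 [0000]: F1=1 F2=1 -> F1&~F2 -> 0
  row 1 [0001]: F1=1 F2=1 -> F1&~F2 -> 0
  row 2 [0010]: F1=1 F2=1 -> F1&~F2 -> 0
  row 3 [0011]: F1=1 F2=1 -> F1&~F2 -> 0
  row 4 [0100]: F1=0 F2=1 -> F1&~F2 -> 0
  row 5 [0101]: F1=1 F2=1 -> F1&~F2 -> 0
  row 6 [0110]: F1=0 F2=1 -> F1&~F2 -> 0
  row 7 [0111]: F1=1 F2=1 -> F1&~F2 -> 0
  row 8 [1000]: F1=1 F2=1 -> F1&~F2 -> 0
  row 9 [1001]: F1=1 F2=1 -> F1&~F2 -> 0
  row 10 [1010]: F1=1 F2=1 -> F1&~F2 -> 0
  row 11 [1011]: F1=1 F2=0 -> F1&~F2 -> 1
  row 12 [1100]: F1=0 F2=1 -> F1&~F2 -> 0
  row 13 [1101]: F1=1 F2=0 -> F1&~F2 -> 1
  row 14 [1110]: F1=0 F2=1 -> F1&~F2 -> 0
  row 15 [1111]: F1=1 F2=0 -> F1&~F2 -> 1
Full result column, 4 rows per line (u,v fixed per line; w,z runs 00..11 left to right):
  rows 0-3 [u,v=00]: 0000  = hex 0
  rows 4-7 [u,v=01]: 0000  = hex 0
  rows 8-11 [u,v=10]: 0001  = hex 1
  rows 12-15 [u,v=11]: 0101  = hex 5
Counterexample vector (row 0 .. row 15) = 0000000000010101
Output column grouped in 4s = 0000 0000 0001 0101 = 0x0015
Convert to decimal digit by digit (value = value*16 + digit):
  0 -> 0
  0*16 + 0 = 0
  0*16 + 1 = 1
  1*16 + 5 = 21
Decimal = 21

21


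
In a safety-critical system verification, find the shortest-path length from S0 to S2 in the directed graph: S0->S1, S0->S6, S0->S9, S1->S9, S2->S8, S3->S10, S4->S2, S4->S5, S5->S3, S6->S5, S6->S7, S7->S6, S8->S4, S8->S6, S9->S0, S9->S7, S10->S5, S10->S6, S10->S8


BFS layer-by-layer from S0:
  dist 0: {S0}
  dist 1: {S1, S6, S9}
  dist 2: {S5, S7}
  dist 3: {S3}
  dist 4: {S10}
  dist 5: {S8}
  dist 6: {S4}
  dist 7: {S2}
  -> S2 reached at distance 7
Shortest path length = 7

7


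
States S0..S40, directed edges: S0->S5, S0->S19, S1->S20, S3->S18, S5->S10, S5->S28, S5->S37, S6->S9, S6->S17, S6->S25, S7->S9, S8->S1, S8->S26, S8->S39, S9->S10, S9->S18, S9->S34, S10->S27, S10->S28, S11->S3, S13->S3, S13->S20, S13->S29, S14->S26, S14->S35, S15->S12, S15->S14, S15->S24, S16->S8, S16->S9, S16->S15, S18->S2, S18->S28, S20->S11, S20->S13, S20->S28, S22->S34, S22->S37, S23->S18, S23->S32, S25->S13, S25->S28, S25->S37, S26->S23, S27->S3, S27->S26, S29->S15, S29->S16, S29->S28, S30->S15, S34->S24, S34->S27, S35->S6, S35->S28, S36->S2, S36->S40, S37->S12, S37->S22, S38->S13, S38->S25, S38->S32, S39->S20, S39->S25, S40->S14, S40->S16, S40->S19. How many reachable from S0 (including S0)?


BFS from S0:
  layer 0: {S0}
  layer 1: {S5, S19}
  layer 2: {S10, S28, S37}
  layer 3: {S12, S22, S27}
  layer 4: {S3, S26, S34}
  layer 5: {S18, S23, S24}
  layer 6: {S2, S32}
Reachable set: {S0, S2, S3, S5, S10, S12, S18, S19, S22, S23, S24, S26, S27, S28, S32, S34, S37}
Count = 17

17


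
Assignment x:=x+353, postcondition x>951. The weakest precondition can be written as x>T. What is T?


Formula: wp(x:=E, P) = P[E/x] (substitute E for x in postcondition)
Step 1: Postcondition: x>951
Step 2: Substitute x+353 for x: x+353>951
Step 3: Solve for x: x > 951-353 = 598

598


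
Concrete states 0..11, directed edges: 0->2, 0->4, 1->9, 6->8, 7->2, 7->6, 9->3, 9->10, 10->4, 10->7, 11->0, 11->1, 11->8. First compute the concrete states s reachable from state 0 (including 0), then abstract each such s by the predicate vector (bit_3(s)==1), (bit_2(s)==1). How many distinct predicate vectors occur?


BFS from 0:
Concrete reachable: {0, 2, 4}
Abstract via predicates (bit_3(s)==1), (bit_2(s)==1):
  (0,0) <- {0, 2}
  (0,1) <- {4}
Distinct abstract states = 2

2


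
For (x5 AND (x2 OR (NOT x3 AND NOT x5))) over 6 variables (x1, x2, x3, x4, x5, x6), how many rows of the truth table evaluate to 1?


Formula: (x5 AND (x2 OR (NOT x3 AND NOT x5))) over 6 vars (64 rows)
Evaluate each row (x1, x2, x3, x4, x5, x6 as bits, MSB first):
  row 0 [000000]: (0 AND (0 OR (NOT 0 AND NOT 0))) -> 0
  row 1 [000001]: (0 AND (0 OR (NOT 0 AND NOT 0))) -> 0
  row 2 [000010]: (1 AND (0 OR (NOT 0 AND NOT 1))) -> 0
  row 3 [000011]: (1 AND (0 OR (NOT 0 AND NOT 1))) -> 0
  row 4 [000100]: (0 AND (0 OR (NOT 0 AND NOT 0))) -> 0
  (every remaining row is evaluated the same way; all 64 results are listed next)
Full result column, 8 rows per line (x1,x2,x3 fixed per line; x4,x5,x6 runs 000..111 left to right):
  rows 0-7 [x1,x2,x3=000]: 00000000  (ones: 0)
  rows 8-15 [x1,x2,x3=001]: 00000000  (ones: 0)
  rows 16-23 [x1,x2,x3=010]: 00110011  (ones: 4)
  rows 24-31 [x1,x2,x3=011]: 00110011  (ones: 4)
  rows 32-39 [x1,x2,x3=100]: 00000000  (ones: 0)
  rows 40-47 [x1,x2,x3=101]: 00000000  (ones: 0)
  rows 48-55 [x1,x2,x3=110]: 00110011  (ones: 4)
  rows 56-63 [x1,x2,x3=111]: 00110011  (ones: 4)
Count of 1-rows = 0+0+4+4+0+0+4+4 = 16

16


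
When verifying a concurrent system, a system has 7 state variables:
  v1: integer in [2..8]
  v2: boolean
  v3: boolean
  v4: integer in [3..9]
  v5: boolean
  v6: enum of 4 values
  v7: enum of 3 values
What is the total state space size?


State space = product of domain sizes of all variables.
Domain sizes:
  v1 (integer in [2..8]): 7
  v2 (boolean): 2
  v3 (boolean): 2
  v4 (integer in [3..9]): 7
  v5 (boolean): 2
  v6 (enum of 4 values): 4
  v7 (enum of 3 values): 3
Product = 7 * 2 * 2 * 7 * 2 * 4 * 3 = 4704

4704


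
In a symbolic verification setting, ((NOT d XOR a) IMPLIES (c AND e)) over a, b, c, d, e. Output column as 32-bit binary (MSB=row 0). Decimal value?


Formula: ((NOT d XOR a) IMPLIES (c AND e)) over a, b, c, d, e (32 rows)
Evaluate each row (bits = a,b,c,d,e, MSB first):
  row 0 [00000]: ((NOT 0 XOR 0) IMPLIES (0 AND 0)) -> 0
  row 1 [00001]: ((NOT 0 XOR 0) IMPLIES (0 AND 1)) -> 0
  row 2 [00010]: ((NOT 1 XOR 0) IMPLIES (0 AND 0)) -> 1
  row 3 [00011]: ((NOT 1 XOR 0) IMPLIES (0 AND 1)) -> 1
  row 4 [00100]: ((NOT 0 XOR 0) IMPLIES (1 AND 0)) -> 0
  row 5 [00101]: ((NOT 0 XOR 0) IMPLIES (1 AND 1)) -> 1
  row 6 [00110]: ((NOT 1 XOR 0) IMPLIES (1 AND 0)) -> 1
  row 7 [00111]: ((NOT 1 XOR 0) IMPLIES (1 AND 1)) -> 1
  row 8 [01000]: ((NOT 0 XOR 0) IMPLIES (0 AND 0)) -> 0
  row 9 [01001]: ((NOT 0 XOR 0) IMPLIES (0 AND 1)) -> 0
  row 10 [01010]: ((NOT 1 XOR 0) IMPLIES (0 AND 0)) -> 1
  row 11 [01011]: ((NOT 1 XOR 0) IMPLIES (0 AND 1)) -> 1
  row 12 [01100]: ((NOT 0 XOR 0) IMPLIES (1 AND 0)) -> 0
  row 13 [01101]: ((NOT 0 XOR 0) IMPLIES (1 AND 1)) -> 1
  row 14 [01110]: ((NOT 1 XOR 0) IMPLIES (1 AND 0)) -> 1
  row 15 [01111]: ((NOT 1 XOR 0) IMPLIES (1 AND 1)) -> 1
  row 16 [10000]: ((NOT 0 XOR 1) IMPLIES (0 AND 0)) -> 1
  row 17 [10001]: ((NOT 0 XOR 1) IMPLIES (0 AND 1)) -> 1
  row 18 [10010]: ((NOT 1 XOR 1) IMPLIES (0 AND 0)) -> 0
  row 19 [10011]: ((NOT 1 XOR 1) IMPLIES (0 AND 1)) -> 0
  row 20 [10100]: ((NOT 0 XOR 1) IMPLIES (1 AND 0)) -> 1
  row 21 [10101]: ((NOT 0 XOR 1) IMPLIES (1 AND 1)) -> 1
  row 22 [10110]: ((NOT 1 XOR 1) IMPLIES (1 AND 0)) -> 0
  row 23 [10111]: ((NOT 1 XOR 1) IMPLIES (1 AND 1)) -> 1
  row 24 [11000]: ((NOT 0 XOR 1) IMPLIES (0 AND 0)) -> 1
  row 25 [11001]: ((NOT 0 XOR 1) IMPLIES (0 AND 1)) -> 1
  row 26 [11010]: ((NOT 1 XOR 1) IMPLIES (0 AND 0)) -> 0
  row 27 [11011]: ((NOT 1 XOR 1) IMPLIES (0 AND 1)) -> 0
  row 28 [11100]: ((NOT 0 XOR 1) IMPLIES (1 AND 0)) -> 1
  row 29 [11101]: ((NOT 0 XOR 1) IMPLIES (1 AND 1)) -> 1
  row 30 [11110]: ((NOT 1 XOR 1) IMPLIES (1 AND 0)) -> 0
  row 31 [11111]: ((NOT 1 XOR 1) IMPLIES (1 AND 1)) -> 1
Full result column, 4 rows per line (a,b,c fixed per line; d,e runs 00..11 left to right):
  rows 0-3 [a,b,c=000]: 0011  = hex 3
  rows 4-7 [a,b,c=001]: 0111  = hex 7
  rows 8-11 [a,b,c=010]: 0011  = hex 3
  rows 12-15 [a,b,c=011]: 0111  = hex 7
  rows 16-19 [a,b,c=100]: 1100  = hex C
  rows 20-23 [a,b,c=101]: 1101  = hex D
  rows 24-27 [a,b,c=110]: 1100  = hex C
  rows 28-31 [a,b,c=111]: 1101  = hex D
Output column (row 0 .. row 31) = 00110111001101111100110111001101
Output column grouped in 4s = 0011 0111 0011 0111 1100 1101 1100 1101 = 0x3737CDCD
Convert to decimal digit by digit (value = value*16 + digit):
  3 -> 3
  3*16 + 7 = 55
  55*16 + 3 = 883
  883*16 + 7 = 14135
  14135*16 + 12 (C) = 226172
  226172*16 + 13 (D) = 3618765
  3618765*16 + 12 (C) = 57900252
  57900252*16 + 13 (D) = 926404045
Decimal = 926404045

926404045


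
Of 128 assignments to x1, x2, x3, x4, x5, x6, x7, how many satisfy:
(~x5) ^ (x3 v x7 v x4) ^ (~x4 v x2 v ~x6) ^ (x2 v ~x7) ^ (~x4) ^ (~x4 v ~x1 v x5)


CNF with 6 clauses over 7 vars (128 assignments).
An assignment satisfies CNF iff every clause has >=1 true literal.
Check each row (bits = x1,x2,x3,x4,x5,x6,x7; clause T/F shown):
  row 0 [0000000]: clauses=TFTTTT -> 0
  row 1 [0000001]: clauses=TTTFTT -> 0
  row 2 [0000010]: clauses=TFTTTT -> 0
  row 3 [0000011]: clauses=TTTFTT -> 0
  row 4 [0000100]: clauses=FFTTTT -> 0
  (every remaining row is evaluated the same way; all 128 results are listed next)
Full result column, 8 rows per line (x1,x2,x3,x4 fixed per line; x5,x6,x7 runs 000..111 left to right):
  rows 0-7 [x1,x2,x3,x4=0000]: 00000000  (ones: 0)
  rows 8-15 [x1,x2,x3,x4=0001]: 00000000  (ones: 0)
  rows 16-23 [x1,x2,x3,x4=0010]: 10100000  (ones: 2)
  rows 24-31 [x1,x2,x3,x4=0011]: 00000000  (ones: 0)
  rows 32-39 [x1,x2,x3,x4=0100]: 01010000  (ones: 2)
  rows 40-47 [x1,x2,x3,x4=0101]: 00000000  (ones: 0)
  rows 48-55 [x1,x2,x3,x4=0110]: 11110000  (ones: 4)
  rows 56-63 [x1,x2,x3,x4=0111]: 00000000  (ones: 0)
  rows 64-71 [x1,x2,x3,x4=1000]: 00000000  (ones: 0)
  rows 72-79 [x1,x2,x3,x4=1001]: 00000000  (ones: 0)
  rows 80-87 [x1,x2,x3,x4=1010]: 10100000  (ones: 2)
  rows 88-95 [x1,x2,x3,x4=1011]: 00000000  (ones: 0)
  rows 96-103 [x1,x2,x3,x4=1100]: 01010000  (ones: 2)
  rows 104-111 [x1,x2,x3,x4=1101]: 00000000  (ones: 0)
  rows 112-119 [x1,x2,x3,x4=1110]: 11110000  (ones: 4)
  rows 120-127 [x1,x2,x3,x4=1111]: 00000000  (ones: 0)
Satisfying assignments = 0+0+2+0+2+0+4+0+0+0+2+0+2+0+4+0 = 16

16


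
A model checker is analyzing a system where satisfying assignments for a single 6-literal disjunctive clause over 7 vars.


Step 1: Total=2^7=128
Step 2: Unsat when all 6 false: 2^1=2
Step 3: Sat=128-2=126

126


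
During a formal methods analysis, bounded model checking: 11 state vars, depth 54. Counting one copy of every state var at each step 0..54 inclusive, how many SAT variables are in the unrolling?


BMC unrolls to depth k, creating one copy of each state var for steps 0..k.
Step count = 54 + 1 = 55 (steps 0 through 54)
Vars per step = 11
Total = 11 * 55 = 605

605


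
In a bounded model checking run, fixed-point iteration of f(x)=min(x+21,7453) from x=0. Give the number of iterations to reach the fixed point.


Step 1: x=0, cap=7453, increment=21
Step 2: x grows by 21 each step until capped at 7453; fixed point is x=7453
Step 3: iterations = ceil(7453/21) = 355

355


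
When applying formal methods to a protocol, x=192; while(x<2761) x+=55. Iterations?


Step 1: x goes from 192 toward 2761 by 55; the body runs while x<2761, so iterations = ceil((bound-start)/step)
Step 2: Distance=2569
Step 3: ceil(2569/55)=47

47


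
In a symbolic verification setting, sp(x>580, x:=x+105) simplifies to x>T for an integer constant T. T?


Formula: sp(P, x:=E) = exists old_x. (x = E[old_x/x]) AND P[old_x/x] (old_x is the value of x before the assignment; eliminate old_x by solving x = E[old_x/x] for old_x)
Step 1: Precondition P: x>580, i.e. old_x > 580
Step 2: Assignment gives x = old_x + 105, so old_x = x - 105
Step 3: Substitute into P: x - 105 > 580
Step 4: Simplify: x > 580+105 = 685

685


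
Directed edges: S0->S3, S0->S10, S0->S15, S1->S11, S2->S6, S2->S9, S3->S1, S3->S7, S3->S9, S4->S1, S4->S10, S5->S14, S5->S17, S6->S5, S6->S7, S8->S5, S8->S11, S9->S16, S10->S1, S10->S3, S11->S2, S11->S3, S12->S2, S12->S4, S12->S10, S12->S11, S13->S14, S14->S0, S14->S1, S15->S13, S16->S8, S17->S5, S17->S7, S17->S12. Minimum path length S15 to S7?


BFS layer-by-layer from S15:
  dist 0: {S15}
  dist 1: {S13}
  dist 2: {S14}
  dist 3: {S0, S1}
  dist 4: {S3, S10, S11}
  dist 5: {S2, S7, S9}
  -> S7 reached at distance 5
Shortest path length = 5

5


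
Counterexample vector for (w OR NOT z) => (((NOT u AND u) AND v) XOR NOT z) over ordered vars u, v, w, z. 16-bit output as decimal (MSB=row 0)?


F1 = (w OR NOT z)
F2 = (((NOT u AND u) AND v) XOR NOT z)
Counterexample to F1=>F2 is where F1=1 and F2=0.
Evaluate each row (bits = u,v,w,z, MSB first):
  row 0 [0000]: F1=1 F2=1 -> F1&~F2 -> 0
  row 1 [0001]: F1=0 F2=0 -> F1&~F2 -> 0
  row 2 [0010]: F1=1 F2=1 -> F1&~F2 -> 0
  row 3 [0011]: F1=1 F2=0 -> F1&~F2 -> 1
  row 4 [0100]: F1=1 F2=1 -> F1&~F2 -> 0
  row 5 [0101]: F1=0 F2=0 -> F1&~F2 -> 0
  row 6 [0110]: F1=1 F2=1 -> F1&~F2 -> 0
  row 7 [0111]: F1=1 F2=0 -> F1&~F2 -> 1
  row 8 [1000]: F1=1 F2=1 -> F1&~F2 -> 0
  row 9 [1001]: F1=0 F2=0 -> F1&~F2 -> 0
  row 10 [1010]: F1=1 F2=1 -> F1&~F2 -> 0
  row 11 [1011]: F1=1 F2=0 -> F1&~F2 -> 1
  row 12 [1100]: F1=1 F2=1 -> F1&~F2 -> 0
  row 13 [1101]: F1=0 F2=0 -> F1&~F2 -> 0
  row 14 [1110]: F1=1 F2=1 -> F1&~F2 -> 0
  row 15 [1111]: F1=1 F2=0 -> F1&~F2 -> 1
Full result column, 4 rows per line (u,v fixed per line; w,z runs 00..11 left to right):
  rows 0-3 [u,v=00]: 0001  = hex 1
  rows 4-7 [u,v=01]: 0001  = hex 1
  rows 8-11 [u,v=10]: 0001  = hex 1
  rows 12-15 [u,v=11]: 0001  = hex 1
Counterexample vector (row 0 .. row 15) = 0001000100010001
Output column grouped in 4s = 0001 0001 0001 0001 = 0x1111
Convert to decimal digit by digit (value = value*16 + digit):
  1 -> 1
  1*16 + 1 = 17
  17*16 + 1 = 273
  273*16 + 1 = 4369
Decimal = 4369

4369


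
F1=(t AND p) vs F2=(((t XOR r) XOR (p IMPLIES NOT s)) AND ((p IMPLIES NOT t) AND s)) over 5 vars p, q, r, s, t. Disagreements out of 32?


F1 = (t AND p)
F2 = (((t XOR r) XOR (p IMPLIES NOT s)) AND ((p IMPLIES NOT t) AND s))
Evaluate both on each of 32 rows (bits = p,q,r,s,t):
  row 0 [00000]: F1=0 F2=0 -> 0
  row 1 [00001]: F1=0 F2=0 -> 0
  row 2 [00010]: F1=0 F2=1 (differ) -> 1
  row 3 [00011]: F1=0 F2=0 -> 0
  row 4 [00100]: F1=0 F2=0 -> 0
  row 5 [00101]: F1=0 F2=0 -> 0
  row 6 [00110]: F1=0 F2=0 -> 0
  row 7 [00111]: F1=0 F2=1 (differ) -> 1
  row 8 [01000]: F1=0 F2=0 -> 0
  row 9 [01001]: F1=0 F2=0 -> 0
  row 10 [01010]: F1=0 F2=1 (differ) -> 1
  row 11 [01011]: F1=0 F2=0 -> 0
  row 12 [01100]: F1=0 F2=0 -> 0
  row 13 [01101]: F1=0 F2=0 -> 0
  row 14 [01110]: F1=0 F2=0 -> 0
  row 15 [01111]: F1=0 F2=1 (differ) -> 1
  row 16 [10000]: F1=0 F2=0 -> 0
  row 17 [10001]: F1=1 F2=0 (differ) -> 1
  row 18 [10010]: F1=0 F2=0 -> 0
  row 19 [10011]: F1=1 F2=0 (differ) -> 1
  row 20 [10100]: F1=0 F2=0 -> 0
  row 21 [10101]: F1=1 F2=0 (differ) -> 1
  row 22 [10110]: F1=0 F2=1 (differ) -> 1
  row 23 [10111]: F1=1 F2=0 (differ) -> 1
  row 24 [11000]: F1=0 F2=0 -> 0
  row 25 [11001]: F1=1 F2=0 (differ) -> 1
  row 26 [11010]: F1=0 F2=0 -> 0
  row 27 [11011]: F1=1 F2=0 (differ) -> 1
  row 28 [11100]: F1=0 F2=0 -> 0
  row 29 [11101]: F1=1 F2=0 (differ) -> 1
  row 30 [11110]: F1=0 F2=1 (differ) -> 1
  row 31 [11111]: F1=1 F2=0 (differ) -> 1
Full result column, 8 rows per line (p,q fixed per line; r,s,t runs 000..111 left to right):
  rows 0-7 [p,q=00]: 00100001  (ones: 2)
  rows 8-15 [p,q=01]: 00100001  (ones: 2)
  rows 16-23 [p,q=10]: 01010111  (ones: 5)
  rows 24-31 [p,q=11]: 01010111  (ones: 5)
Disagreements = 2+2+5+5 = 14

14


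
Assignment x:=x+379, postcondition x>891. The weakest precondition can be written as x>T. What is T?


Formula: wp(x:=E, P) = P[E/x] (substitute E for x in postcondition)
Step 1: Postcondition: x>891
Step 2: Substitute x+379 for x: x+379>891
Step 3: Solve for x: x > 891-379 = 512

512


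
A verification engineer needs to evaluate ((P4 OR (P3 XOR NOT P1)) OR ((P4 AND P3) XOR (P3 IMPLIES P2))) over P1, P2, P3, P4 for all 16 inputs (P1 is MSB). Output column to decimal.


Formula: ((P4 OR (P3 XOR NOT P1)) OR ((P4 AND P3) XOR (P3 IMPLIES P2))) over P1, P2, P3, P4 (16 rows)
Evaluate each row (bits = P1,P2,P3,P4, MSB first):
  row 0 [0000]: ((0 OR (0 XOR NOT 0)) OR ((0 AND 0) XOR (0 IMPLIES 0))) -> 1
  row 1 [0001]: ((1 OR (0 XOR NOT 0)) OR ((1 AND 0) XOR (0 IMPLIES 0))) -> 1
  row 2 [0010]: ((0 OR (1 XOR NOT 0)) OR ((0 AND 1) XOR (1 IMPLIES 0))) -> 0
  row 3 [0011]: ((1 OR (1 XOR NOT 0)) OR ((1 AND 1) XOR (1 IMPLIES 0))) -> 1
  row 4 [0100]: ((0 OR (0 XOR NOT 0)) OR ((0 AND 0) XOR (0 IMPLIES 1))) -> 1
  row 5 [0101]: ((1 OR (0 XOR NOT 0)) OR ((1 AND 0) XOR (0 IMPLIES 1))) -> 1
  row 6 [0110]: ((0 OR (1 XOR NOT 0)) OR ((0 AND 1) XOR (1 IMPLIES 1))) -> 1
  row 7 [0111]: ((1 OR (1 XOR NOT 0)) OR ((1 AND 1) XOR (1 IMPLIES 1))) -> 1
  row 8 [1000]: ((0 OR (0 XOR NOT 1)) OR ((0 AND 0) XOR (0 IMPLIES 0))) -> 1
  row 9 [1001]: ((1 OR (0 XOR NOT 1)) OR ((1 AND 0) XOR (0 IMPLIES 0))) -> 1
  row 10 [1010]: ((0 OR (1 XOR NOT 1)) OR ((0 AND 1) XOR (1 IMPLIES 0))) -> 1
  row 11 [1011]: ((1 OR (1 XOR NOT 1)) OR ((1 AND 1) XOR (1 IMPLIES 0))) -> 1
  row 12 [1100]: ((0 OR (0 XOR NOT 1)) OR ((0 AND 0) XOR (0 IMPLIES 1))) -> 1
  row 13 [1101]: ((1 OR (0 XOR NOT 1)) OR ((1 AND 0) XOR (0 IMPLIES 1))) -> 1
  row 14 [1110]: ((0 OR (1 XOR NOT 1)) OR ((0 AND 1) XOR (1 IMPLIES 1))) -> 1
  row 15 [1111]: ((1 OR (1 XOR NOT 1)) OR ((1 AND 1) XOR (1 IMPLIES 1))) -> 1
Full result column, 4 rows per line (P1,P2 fixed per line; P3,P4 runs 00..11 left to right):
  rows 0-3 [P1,P2=00]: 1101  = hex D
  rows 4-7 [P1,P2=01]: 1111  = hex F
  rows 8-11 [P1,P2=10]: 1111  = hex F
  rows 12-15 [P1,P2=11]: 1111  = hex F
Output column (row 0 .. row 15) = 1101111111111111
Output column grouped in 4s = 1101 1111 1111 1111 = 0xDFFF
Convert to decimal digit by digit (value = value*16 + digit):
  D -> 13
  13*16 + 15 (F) = 223
  223*16 + 15 (F) = 3583
  3583*16 + 15 (F) = 57343
Decimal = 57343

57343


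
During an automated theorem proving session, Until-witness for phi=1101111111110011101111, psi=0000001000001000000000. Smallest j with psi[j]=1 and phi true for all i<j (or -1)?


(phi U psi) at 0: need smallest j with psi[j]=1 and phi[i]=1 for all i in [0,j).
Scan from step 0:
  step 0: phi=1, psi=0 -> continue
  step 1: phi=1, psi=0 -> continue
  step 2: phi=0 -> phi-prefix broken from here
  step 6: psi=1 but phi already failed -> not a witness
  step 12: psi=1 but phi already failed -> not a witness
  end of trace: no witness -> -1
Witness step = -1

-1


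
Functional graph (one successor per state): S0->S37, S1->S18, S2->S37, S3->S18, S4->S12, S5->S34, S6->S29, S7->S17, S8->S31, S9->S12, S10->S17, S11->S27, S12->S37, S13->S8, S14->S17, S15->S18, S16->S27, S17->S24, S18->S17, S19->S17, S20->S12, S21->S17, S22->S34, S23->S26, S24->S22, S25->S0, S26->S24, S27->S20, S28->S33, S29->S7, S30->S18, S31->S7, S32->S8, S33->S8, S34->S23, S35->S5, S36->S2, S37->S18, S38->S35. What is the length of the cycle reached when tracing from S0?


Trace from S0 until a state repeats:
  S0 -> S37 -> S18 -> S17 -> S24 -> S22 -> S34 -> S23 -> S26 -> S24
S24 first seen at step 4, revisited at step 9.
Cycle length = 9 - 4 = 5

5


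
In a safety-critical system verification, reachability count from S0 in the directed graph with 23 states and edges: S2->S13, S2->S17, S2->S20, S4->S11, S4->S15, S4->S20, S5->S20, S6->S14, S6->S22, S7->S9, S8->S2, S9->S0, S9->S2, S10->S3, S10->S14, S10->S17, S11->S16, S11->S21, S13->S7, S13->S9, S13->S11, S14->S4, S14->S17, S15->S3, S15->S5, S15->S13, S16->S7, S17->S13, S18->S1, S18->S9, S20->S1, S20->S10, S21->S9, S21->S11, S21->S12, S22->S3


BFS from S0:
  layer 0: {S0}
Reachable set: {S0}
Count = 1

1


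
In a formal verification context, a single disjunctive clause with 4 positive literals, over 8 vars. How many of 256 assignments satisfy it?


Step 1: Total=2^8=256
Step 2: Unsat when all 4 false: 2^4=16
Step 3: Sat=256-16=240

240


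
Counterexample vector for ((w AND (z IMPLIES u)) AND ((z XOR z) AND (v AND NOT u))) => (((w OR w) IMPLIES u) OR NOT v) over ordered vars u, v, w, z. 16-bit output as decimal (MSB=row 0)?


F1 = ((w AND (z IMPLIES u)) AND ((z XOR z) AND (v AND NOT u)))
F2 = (((w OR w) IMPLIES u) OR NOT v)
Counterexample to F1=>F2 is where F1=1 and F2=0.
Evaluate each row (bits = u,v,w,z, MSB first):
  row 0 [0000]: F1=0 F2=1 -> F1&~F2 -> 0
  row 1 [0001]: F1=0 F2=1 -> F1&~F2 -> 0
  row 2 [0010]: F1=0 F2=1 -> F1&~F2 -> 0
  row 3 [0011]: F1=0 F2=1 -> F1&~F2 -> 0
  row 4 [0100]: F1=0 F2=1 -> F1&~F2 -> 0
  row 5 [0101]: F1=0 F2=1 -> F1&~F2 -> 0
  row 6 [0110]: F1=0 F2=0 -> F1&~F2 -> 0
  row 7 [0111]: F1=0 F2=0 -> F1&~F2 -> 0
  row 8 [1000]: F1=0 F2=1 -> F1&~F2 -> 0
  row 9 [1001]: F1=0 F2=1 -> F1&~F2 -> 0
  row 10 [1010]: F1=0 F2=1 -> F1&~F2 -> 0
  row 11 [1011]: F1=0 F2=1 -> F1&~F2 -> 0
  row 12 [1100]: F1=0 F2=1 -> F1&~F2 -> 0
  row 13 [1101]: F1=0 F2=1 -> F1&~F2 -> 0
  row 14 [1110]: F1=0 F2=1 -> F1&~F2 -> 0
  row 15 [1111]: F1=0 F2=1 -> F1&~F2 -> 0
Full result column, 4 rows per line (u,v fixed per line; w,z runs 00..11 left to right):
  rows 0-3 [u,v=00]: 0000  = hex 0
  rows 4-7 [u,v=01]: 0000  = hex 0
  rows 8-11 [u,v=10]: 0000  = hex 0
  rows 12-15 [u,v=11]: 0000  = hex 0
Counterexample vector (row 0 .. row 15) = 0000000000000000
Output column grouped in 4s = 0000 0000 0000 0000 = 0x0000
Convert to decimal digit by digit (value = value*16 + digit):
  0 -> 0
  0*16 + 0 = 0
  0*16 + 0 = 0
  0*16 + 0 = 0
Decimal = 0

0


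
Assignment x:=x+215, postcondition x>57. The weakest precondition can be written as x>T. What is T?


Formula: wp(x:=E, P) = P[E/x] (substitute E for x in postcondition)
Step 1: Postcondition: x>57
Step 2: Substitute x+215 for x: x+215>57
Step 3: Solve for x: x > 57-215 = -158

-158


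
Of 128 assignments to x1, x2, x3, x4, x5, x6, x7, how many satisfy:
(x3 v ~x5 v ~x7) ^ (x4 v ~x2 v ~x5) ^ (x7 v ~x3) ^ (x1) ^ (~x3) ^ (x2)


CNF with 6 clauses over 7 vars (128 assignments).
An assignment satisfies CNF iff every clause has >=1 true literal.
Check each row (bits = x1,x2,x3,x4,x5,x6,x7; clause T/F shown):
  row 0 [0000000]: clauses=TTTFTF -> 0
  row 1 [0000001]: clauses=TTTFTF -> 0
  row 2 [0000010]: clauses=TTTFTF -> 0
  row 3 [0000011]: clauses=TTTFTF -> 0
  row 4 [0000100]: clauses=TTTFTF -> 0
  (every remaining row is evaluated the same way; all 128 results are listed next)
Full result column, 8 rows per line (x1,x2,x3,x4 fixed per line; x5,x6,x7 runs 000..111 left to right):
  rows 0-7 [x1,x2,x3,x4=0000]: 00000000  (ones: 0)
  rows 8-15 [x1,x2,x3,x4=0001]: 00000000  (ones: 0)
  rows 16-23 [x1,x2,x3,x4=0010]: 00000000  (ones: 0)
  rows 24-31 [x1,x2,x3,x4=0011]: 00000000  (ones: 0)
  rows 32-39 [x1,x2,x3,x4=0100]: 00000000  (ones: 0)
  rows 40-47 [x1,x2,x3,x4=0101]: 00000000  (ones: 0)
  rows 48-55 [x1,x2,x3,x4=0110]: 00000000  (ones: 0)
  rows 56-63 [x1,x2,x3,x4=0111]: 00000000  (ones: 0)
  rows 64-71 [x1,x2,x3,x4=1000]: 00000000  (ones: 0)
  rows 72-79 [x1,x2,x3,x4=1001]: 00000000  (ones: 0)
  rows 80-87 [x1,x2,x3,x4=1010]: 00000000  (ones: 0)
  rows 88-95 [x1,x2,x3,x4=1011]: 00000000  (ones: 0)
  rows 96-103 [x1,x2,x3,x4=1100]: 11110000  (ones: 4)
  rows 104-111 [x1,x2,x3,x4=1101]: 11111010  (ones: 6)
  rows 112-119 [x1,x2,x3,x4=1110]: 00000000  (ones: 0)
  rows 120-127 [x1,x2,x3,x4=1111]: 00000000  (ones: 0)
Satisfying assignments = 0+0+0+0+0+0+0+0+0+0+0+0+4+6+0+0 = 10

10


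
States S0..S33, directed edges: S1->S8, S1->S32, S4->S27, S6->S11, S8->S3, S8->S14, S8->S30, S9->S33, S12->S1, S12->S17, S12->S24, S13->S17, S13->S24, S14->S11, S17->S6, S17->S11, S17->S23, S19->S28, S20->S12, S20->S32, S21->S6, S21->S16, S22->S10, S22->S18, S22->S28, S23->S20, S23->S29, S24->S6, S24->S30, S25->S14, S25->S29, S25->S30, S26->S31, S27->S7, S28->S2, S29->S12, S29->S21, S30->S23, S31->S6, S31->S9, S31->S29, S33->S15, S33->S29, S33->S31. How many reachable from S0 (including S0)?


BFS from S0:
  layer 0: {S0}
Reachable set: {S0}
Count = 1

1


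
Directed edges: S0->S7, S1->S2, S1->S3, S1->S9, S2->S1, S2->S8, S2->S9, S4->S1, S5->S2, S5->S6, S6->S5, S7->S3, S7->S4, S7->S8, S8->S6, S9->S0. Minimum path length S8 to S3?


BFS layer-by-layer from S8:
  dist 0: {S8}
  dist 1: {S6}
  dist 2: {S5}
  dist 3: {S2}
  dist 4: {S1, S9}
  dist 5: {S0, S3}
  -> S3 reached at distance 5
Shortest path length = 5

5


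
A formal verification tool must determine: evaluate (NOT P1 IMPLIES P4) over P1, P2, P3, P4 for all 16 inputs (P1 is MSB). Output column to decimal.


Formula: (NOT P1 IMPLIES P4) over P1, P2, P3, P4 (16 rows)
Evaluate each row (bits = P1,P2,P3,P4, MSB first):
  row 0 [0000]: (NOT 0 IMPLIES 0) -> 0
  row 1 [0001]: (NOT 0 IMPLIES 1) -> 1
  row 2 [0010]: (NOT 0 IMPLIES 0) -> 0
  row 3 [0011]: (NOT 0 IMPLIES 1) -> 1
  row 4 [0100]: (NOT 0 IMPLIES 0) -> 0
  row 5 [0101]: (NOT 0 IMPLIES 1) -> 1
  row 6 [0110]: (NOT 0 IMPLIES 0) -> 0
  row 7 [0111]: (NOT 0 IMPLIES 1) -> 1
  row 8 [1000]: (NOT 1 IMPLIES 0) -> 1
  row 9 [1001]: (NOT 1 IMPLIES 1) -> 1
  row 10 [1010]: (NOT 1 IMPLIES 0) -> 1
  row 11 [1011]: (NOT 1 IMPLIES 1) -> 1
  row 12 [1100]: (NOT 1 IMPLIES 0) -> 1
  row 13 [1101]: (NOT 1 IMPLIES 1) -> 1
  row 14 [1110]: (NOT 1 IMPLIES 0) -> 1
  row 15 [1111]: (NOT 1 IMPLIES 1) -> 1
Full result column, 4 rows per line (P1,P2 fixed per line; P3,P4 runs 00..11 left to right):
  rows 0-3 [P1,P2=00]: 0101  = hex 5
  rows 4-7 [P1,P2=01]: 0101  = hex 5
  rows 8-11 [P1,P2=10]: 1111  = hex F
  rows 12-15 [P1,P2=11]: 1111  = hex F
Output column (row 0 .. row 15) = 0101010111111111
Output column grouped in 4s = 0101 0101 1111 1111 = 0x55FF
Convert to decimal digit by digit (value = value*16 + digit):
  5 -> 5
  5*16 + 5 = 85
  85*16 + 15 (F) = 1375
  1375*16 + 15 (F) = 22015
Decimal = 22015

22015


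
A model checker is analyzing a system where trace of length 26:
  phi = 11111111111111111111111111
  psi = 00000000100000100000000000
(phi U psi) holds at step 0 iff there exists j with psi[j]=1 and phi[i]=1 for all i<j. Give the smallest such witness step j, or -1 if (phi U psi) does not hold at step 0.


(phi U psi) at 0: need smallest j with psi[j]=1 and phi[i]=1 for all i in [0,j).
Scan from step 0:
  step 0: phi=1, psi=0 -> continue
  step 1: phi=1, psi=0 -> continue
  step 2: phi=1, psi=0 -> continue
  step 3: phi=1, psi=0 -> continue
  step 8: psi=1 and phi held for [0,8) -> witness found
Witness step = 8

8


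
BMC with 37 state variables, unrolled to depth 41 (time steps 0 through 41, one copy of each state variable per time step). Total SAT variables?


BMC unrolls to depth k, creating one copy of each state var for steps 0..k.
Step count = 41 + 1 = 42 (steps 0 through 41)
Vars per step = 37
Total = 37 * 42 = 1554

1554


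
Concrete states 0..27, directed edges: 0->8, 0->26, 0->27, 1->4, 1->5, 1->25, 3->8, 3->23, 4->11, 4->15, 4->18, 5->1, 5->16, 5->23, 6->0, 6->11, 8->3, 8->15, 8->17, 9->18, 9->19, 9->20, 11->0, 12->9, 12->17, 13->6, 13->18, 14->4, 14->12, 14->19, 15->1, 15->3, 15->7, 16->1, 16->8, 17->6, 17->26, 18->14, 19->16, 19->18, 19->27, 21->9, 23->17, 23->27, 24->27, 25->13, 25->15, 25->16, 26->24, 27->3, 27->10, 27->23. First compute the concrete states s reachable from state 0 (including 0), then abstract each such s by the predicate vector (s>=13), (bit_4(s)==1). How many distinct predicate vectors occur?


BFS from 0:
Concrete reachable: {0, 1, 3, 4, 5, 6, 7, 8, 9, 10, 11, 12, 13, 14, 15, 16, 17, 18, 19, 20, 23, 24, 25, 26, 27}
Abstract via predicates (s>=13), (bit_4(s)==1):
  (0,0) <- {0, 1, 3, 4, 5, 6, 7, 8, 9, 10, 11, 12}
  (1,0) <- {13, 14, 15}
  (1,1) <- {16, 17, 18, 19, 20, 23, 24, 25, 26, 27}
Distinct abstract states = 3

3
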